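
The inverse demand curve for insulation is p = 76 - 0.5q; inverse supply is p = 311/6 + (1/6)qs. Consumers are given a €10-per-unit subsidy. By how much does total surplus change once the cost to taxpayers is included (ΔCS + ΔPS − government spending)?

Pre-subsidy: 76 - 0.5q = 311/6 + (1/6)q gives q* = 36.25 and p* = 57.875.
With the rebate, buyers effectively pay pb = ps − 10, where ps is the price sellers receive.
On the curves, pb = 76 - 0.5q and ps = 311/6 + (1/6)q; the wedge ps − pb = 10 gives 311/6 + (1/6)q − (76 - 0.5q) = 10, so q' = 51.25.
Then pb = 76 − 0.5·51.25 = 50.375 and ps = 311/6 + (1/6)·51.25 = 60.375.
ΔCS = ½(36.25 + 51.25)(57.875 − 50.375) = 328.125; ΔPS = ½(36.25 + 51.25)(60.375 − 57.875) = 109.375.
Government spending = 10 × 51.25 = 512.5.
Net change = 328.125 + 109.375 − 512.5 = -75. The loss equals the DWL triangle ½·10·15.

Net change in total surplus = -€75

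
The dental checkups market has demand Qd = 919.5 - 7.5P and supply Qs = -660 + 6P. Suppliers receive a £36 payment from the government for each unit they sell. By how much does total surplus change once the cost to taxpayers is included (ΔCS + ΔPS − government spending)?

Net change in total surplus = -£2160

Pre-subsidy: 919.5 - 7.5P = -660 + 6P gives P* = 117, Q* = 42.
With the subsidy, sellers receive Ps = Pb + 36 for each unit, where Pb is the price buyers pay.
Supply in terms of Pb becomes Qs = -660 + 6(Pb + 36) = -444 + 6Pb. Setting this equal to demand: 919.5 - 7.5Pb = -444 + 6Pb, so Pb = 101.
Sellers receive Ps = 101 + 36 = 137; Q' = 919.5 − 7.5·101 = 162.
ΔCS = ½(42 + 162)(117 − 101) = 1632; ΔPS = ½(42 + 162)(137 − 117) = 2040.
Government spending = 36 × 162 = 5832.
Net change = 1632 + 2040 − 5832 = -2160. The loss equals the DWL triangle ½·36·120.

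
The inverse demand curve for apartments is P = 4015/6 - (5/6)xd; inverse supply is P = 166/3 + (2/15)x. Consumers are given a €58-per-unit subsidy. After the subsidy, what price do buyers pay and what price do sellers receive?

Pre-subsidy: 4015/6 - (5/6)x = 166/3 + (2/15)x gives x* = 635 and P* = 140.
With the rebate, buyers effectively pay Pb = Ps − 58, where Ps is the price sellers receive.
On the curves, Pb = 4015/6 - (5/6)x and Ps = 166/3 + (2/15)x; the wedge Ps − Pb = 58 gives 166/3 + (2/15)x − (4015/6 - (5/6)x) = 58, so x' = 695.
Then Pb = 4015/6 − (5/6)·695 = 90 and Ps = 166/3 + (2/15)·695 = 148.

Buyers pay €90; sellers receive €148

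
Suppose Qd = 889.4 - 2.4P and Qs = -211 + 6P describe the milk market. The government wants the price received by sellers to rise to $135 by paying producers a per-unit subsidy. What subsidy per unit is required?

At a seller price of 135, quantity supplied is -211 + 6·135 = 599.
Buyers absorb 599 only when they pay Pb with 889.4 − 2.4·Pb = 599, i.e. Pb = 121.
s = Ps − Pb = 135 − 121 = 14.

Required subsidy s = $14 per unit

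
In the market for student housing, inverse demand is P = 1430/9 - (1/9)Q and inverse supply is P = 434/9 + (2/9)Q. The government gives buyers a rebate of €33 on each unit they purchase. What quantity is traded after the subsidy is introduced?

Q' = 431

Pre-subsidy: 1430/9 - (1/9)Q = 434/9 + (2/9)Q gives Q* = 332 and P* = 122.
With the rebate, buyers effectively pay Pb = Ps − 33, where Ps is the price sellers receive.
On the curves, Pb = 1430/9 - (1/9)Q and Ps = 434/9 + (2/9)Q; the wedge Ps − Pb = 33 gives 434/9 + (2/9)Q − (1430/9 - (1/9)Q) = 33, so Q' = 431.
Then Pb = 1430/9 − (1/9)·431 = 111 and Ps = 434/9 + (2/9)·431 = 144.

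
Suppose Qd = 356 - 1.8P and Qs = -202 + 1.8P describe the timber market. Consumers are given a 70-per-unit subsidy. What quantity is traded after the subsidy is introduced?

Q' = 140

Pre-subsidy: 356 - 1.8P = -202 + 1.8P gives P* = 155, Q* = 77.
With the rebate, buyers effectively pay Pb = Ps − 70, where Ps is the price sellers receive.
Demand in terms of Ps becomes Qd = 356 − 1.8(Ps − 70) = 482 - 1.8Ps. Setting this equal to supply: 482 - 1.8Ps = -202 + 1.8Ps, so Ps = 190.
Buyers pay Pb = 190 − 70 = 120; Q' = -202 + 1.8·190 = 140.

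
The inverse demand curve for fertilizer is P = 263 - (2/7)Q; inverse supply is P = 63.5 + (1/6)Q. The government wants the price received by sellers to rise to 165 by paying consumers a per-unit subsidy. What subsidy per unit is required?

At a seller price of 165, quantity supplied is -381 + 6·165 = 609.
Buyers absorb 609 only when they pay Pb = 263 − (2/7)·609 = 89.
s = Ps − Pb = 165 − 89 = 76.

Required subsidy s = 76 per unit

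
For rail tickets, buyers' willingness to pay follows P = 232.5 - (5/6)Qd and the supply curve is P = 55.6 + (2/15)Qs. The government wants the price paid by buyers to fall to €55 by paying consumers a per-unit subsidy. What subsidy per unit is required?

Required subsidy s = €29 per unit

At a buyer price of 55, quantity demanded is 279 − 1.2·55 = 213.
Sellers supply 213 only when they receive Ps = 55.6 + (2/15)·213 = 84.
s = Ps − Pb = 84 − 55 = 29.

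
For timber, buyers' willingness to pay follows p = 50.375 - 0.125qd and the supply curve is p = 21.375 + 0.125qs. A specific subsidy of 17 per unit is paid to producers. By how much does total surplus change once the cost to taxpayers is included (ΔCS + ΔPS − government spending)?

Net change in total surplus = -578

Pre-subsidy: 50.375 - 0.125q = 21.375 + 0.125q gives q* = 116 and p* = 35.875.
With the subsidy, sellers receive ps = pb + 17 for each unit, where pb is the price buyers pay.
On the curves, pb = 50.375 - 0.125q and ps = 21.375 + 0.125q; the wedge ps − pb = 17 gives 21.375 + 0.125q − (50.375 - 0.125q) = 17, so q' = 184.
Then pb = 50.375 − 0.125·184 = 27.375 and ps = 21.375 + 0.125·184 = 44.375.
ΔCS = ½(116 + 184)(35.875 − 27.375) = 1275; ΔPS = ½(116 + 184)(44.375 − 35.875) = 1275.
Government spending = 17 × 184 = 3128.
Net change = 1275 + 1275 − 3128 = -578. The loss equals the DWL triangle ½·17·68.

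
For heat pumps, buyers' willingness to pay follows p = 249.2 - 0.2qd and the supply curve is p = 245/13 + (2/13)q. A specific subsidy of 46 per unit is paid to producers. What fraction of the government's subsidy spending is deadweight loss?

Pre-subsidy: 249.2 - 0.2q = 245/13 + (2/13)q gives q* = 651 and p* = 119.
With the subsidy, sellers receive ps = pb + 46 for each unit, where pb is the price buyers pay.
On the curves, pb = 249.2 - 0.2q and ps = 245/13 + (2/13)q; the wedge ps − pb = 46 gives 245/13 + (2/13)q − (249.2 - 0.2q) = 46, so q' = 781.
Then pb = 249.2 − 0.2·781 = 93 and ps = 245/13 + (2/13)·781 = 139.
ΔCS = ½(651 + 781)(119 − 93) = 18616; ΔPS = ½(651 + 781)(139 − 119) = 14320.
Government spending = 46 × 781 = 35926.
DWL = ½ × 46 × (781 − 651) = 2990; fraction = 2990 / 35926 = 65/781.

DWL / government spending = 65/781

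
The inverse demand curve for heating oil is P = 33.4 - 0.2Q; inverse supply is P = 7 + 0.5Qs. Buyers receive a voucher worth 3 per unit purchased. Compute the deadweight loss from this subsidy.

Deadweight loss = 45/7

Pre-subsidy: 33.4 - 0.2Q = 7 + 0.5Q gives Q* = 264/7 and P* = 181/7.
With the rebate, buyers effectively pay Pb = Ps − 3, where Ps is the price sellers receive.
On the curves, Pb = 33.4 - 0.2Q and Ps = 7 + 0.5Q; the wedge Ps − Pb = 3 gives 7 + 0.5Q − (33.4 - 0.2Q) = 3, so Q' = 42.
Then Pb = 33.4 − 0.2·42 = 25 and Ps = 7 + 0.5·42 = 28.
The subsidy expands output by 42 − 264/7 = 30/7 past the efficient level; on those units the gap between marginal cost and willingness to pay runs from 0 up to 3.
DWL = ½ × 3 × 30/7 = 45/7.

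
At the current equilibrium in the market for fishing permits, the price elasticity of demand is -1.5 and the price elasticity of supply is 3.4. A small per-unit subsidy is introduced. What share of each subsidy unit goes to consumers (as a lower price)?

Consumer share = 34/49

For a small subsidy around the equilibrium, the benefit split depends on the relative slopes, which at a point are proportional to the elasticities.
Buyer share = εs/(εs + |εd|) = 3.4/(3.4 + 1.5) = 34/49; seller share = |εd|/(εs + |εd|) = 15/49.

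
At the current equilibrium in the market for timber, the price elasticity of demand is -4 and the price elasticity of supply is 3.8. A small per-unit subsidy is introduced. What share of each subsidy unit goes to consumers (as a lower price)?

For a small subsidy around the equilibrium, the benefit split depends on the relative slopes, which at a point are proportional to the elasticities.
Buyer share = εs/(εs + |εd|) = 3.8/(3.8 + 4) = 19/39; seller share = |εd|/(εs + |εd|) = 20/39.

Consumer share = 19/39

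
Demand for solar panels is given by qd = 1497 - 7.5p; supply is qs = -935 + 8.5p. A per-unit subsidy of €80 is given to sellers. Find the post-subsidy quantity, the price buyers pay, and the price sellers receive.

q' = 675.75; buyers pay €109.5; sellers receive €189.5

Pre-subsidy: 1497 - 7.5p = -935 + 8.5p gives p* = 152, q* = 357.
With the subsidy, sellers receive ps = pb + 80 for each unit, where pb is the price buyers pay.
Supply in terms of pb becomes qs = -935 + 8.5(pb + 80) = -255 + 8.5pb. Setting this equal to demand: 1497 - 7.5pb = -255 + 8.5pb, so pb = 109.5.
Sellers receive ps = 109.5 + 80 = 189.5; q' = 1497 − 7.5·109.5 = 675.75.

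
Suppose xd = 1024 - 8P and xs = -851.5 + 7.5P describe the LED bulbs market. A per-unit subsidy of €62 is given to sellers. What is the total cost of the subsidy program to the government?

Government cost = €18352

Pre-subsidy: 1024 - 8P = -851.5 + 7.5P gives P* = 121, x* = 56.
With the subsidy, sellers receive Ps = Pb + 62 for each unit, where Pb is the price buyers pay.
Supply in terms of Pb becomes xs = -851.5 + 7.5(Pb + 62) = -386.5 + 7.5Pb. Setting this equal to demand: 1024 - 8Pb = -386.5 + 7.5Pb, so Pb = 91.
Sellers receive Ps = 91 + 62 = 153; x' = 1024 − 8·91 = 296.
Government outlay = subsidy × quantity = 62 × 296 = 18352.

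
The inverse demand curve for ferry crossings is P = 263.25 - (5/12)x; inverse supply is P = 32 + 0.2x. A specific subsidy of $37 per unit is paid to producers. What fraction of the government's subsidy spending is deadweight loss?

DWL / government spending = 2/29

Pre-subsidy: 263.25 - (5/12)x = 32 + 0.2x gives x* = 375 and P* = 107.
With the subsidy, sellers receive Ps = Pb + 37 for each unit, where Pb is the price buyers pay.
On the curves, Pb = 263.25 - (5/12)x and Ps = 32 + 0.2x; the wedge Ps − Pb = 37 gives 32 + 0.2x − (263.25 - (5/12)x) = 37, so x' = 435.
Then Pb = 263.25 − (5/12)·435 = 82 and Ps = 32 + 0.2·435 = 119.
ΔCS = ½(375 + 435)(107 − 82) = 10125; ΔPS = ½(375 + 435)(119 − 107) = 4860.
Government spending = 37 × 435 = 16095.
DWL = ½ × 37 × (435 − 375) = 1110; fraction = 1110 / 16095 = 2/29.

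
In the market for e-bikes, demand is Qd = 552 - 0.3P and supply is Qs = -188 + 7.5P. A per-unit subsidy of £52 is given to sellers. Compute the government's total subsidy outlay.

Pre-subsidy: 552 - 0.3P = -188 + 7.5P gives P* = 3700/39, Q* = 6806/13.
With the subsidy, sellers receive Ps = Pb + 52 for each unit, where Pb is the price buyers pay.
Supply in terms of Pb becomes Qs = -188 + 7.5(Pb + 52) = 202 + 7.5Pb. Setting this equal to demand: 552 - 0.3Pb = 202 + 7.5Pb, so Pb = 1750/39.
Sellers receive Ps = 1750/39 + 52 = 3778/39; Q' = 552 − 0.3·(1750/39) = 7001/13.
Government outlay = subsidy × quantity = 52 × 7001/13 = 28004.

Government cost = £28004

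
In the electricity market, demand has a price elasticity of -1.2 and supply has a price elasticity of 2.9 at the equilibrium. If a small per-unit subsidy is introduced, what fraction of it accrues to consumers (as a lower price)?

For a small subsidy around the equilibrium, the benefit split depends on the relative slopes, which at a point are proportional to the elasticities.
Buyer share = εs/(εs + |εd|) = 2.9/(2.9 + 1.2) = 29/41; seller share = |εd|/(εs + |εd|) = 12/41.

Consumer share = 29/41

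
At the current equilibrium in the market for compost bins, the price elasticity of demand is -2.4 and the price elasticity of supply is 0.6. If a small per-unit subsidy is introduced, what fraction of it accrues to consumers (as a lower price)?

For a small subsidy around the equilibrium, the benefit split depends on the relative slopes, which at a point are proportional to the elasticities.
Buyer share = εs/(εs + |εd|) = 0.6/(0.6 + 2.4) = 0.2; seller share = |εd|/(εs + |εd|) = 0.8.

Consumer share = 0.2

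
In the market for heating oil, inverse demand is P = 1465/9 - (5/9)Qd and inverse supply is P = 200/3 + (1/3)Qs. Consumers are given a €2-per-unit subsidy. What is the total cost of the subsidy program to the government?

Pre-subsidy: 1465/9 - (5/9)Q = 200/3 + (1/3)Q gives Q* = 108.125 and P* = 2465/24.
With the rebate, buyers effectively pay Pb = Ps − 2, where Ps is the price sellers receive.
On the curves, Pb = 1465/9 - (5/9)Q and Ps = 200/3 + (1/3)Q; the wedge Ps − Pb = 2 gives 200/3 + (1/3)Q − (1465/9 - (5/9)Q) = 2, so Q' = 110.375.
Then Pb = 1465/9 − (5/9)·110.375 = 2435/24 and Ps = 200/3 + (1/3)·110.375 = 2483/24.
Government outlay = subsidy × quantity = 2 × 110.375 = 220.75.

Government cost = €220.75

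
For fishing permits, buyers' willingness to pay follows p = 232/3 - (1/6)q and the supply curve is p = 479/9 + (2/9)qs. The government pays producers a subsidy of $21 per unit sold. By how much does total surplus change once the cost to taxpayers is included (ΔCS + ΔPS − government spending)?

Pre-subsidy: 232/3 - (1/6)q = 479/9 + (2/9)q gives q* = 62 and p* = 67.
With the subsidy, sellers receive ps = pb + 21 for each unit, where pb is the price buyers pay.
On the curves, pb = 232/3 - (1/6)q and ps = 479/9 + (2/9)q; the wedge ps − pb = 21 gives 479/9 + (2/9)q − (232/3 - (1/6)q) = 21, so q' = 116.
Then pb = 232/3 − (1/6)·116 = 58 and ps = 479/9 + (2/9)·116 = 79.
ΔCS = ½(62 + 116)(67 − 58) = 801; ΔPS = ½(62 + 116)(79 − 67) = 1068.
Government spending = 21 × 116 = 2436.
Net change = 801 + 1068 − 2436 = -567. The loss equals the DWL triangle ½·21·54.

Net change in total surplus = -$567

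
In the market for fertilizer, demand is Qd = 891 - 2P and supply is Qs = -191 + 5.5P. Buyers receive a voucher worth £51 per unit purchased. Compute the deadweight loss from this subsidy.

Pre-subsidy: 891 - 2P = -191 + 5.5P gives P* = 2164/15, Q* = 9037/15.
With the rebate, buyers effectively pay Pb = Ps − 51, where Ps is the price sellers receive.
Demand in terms of Ps becomes Qd = 891 − 2(Ps − 51) = 993 - 2Ps. Setting this equal to supply: 993 - 2Ps = -191 + 5.5Ps, so Ps = 2368/15.
Buyers pay Pb = 2368/15 − 51 = 1603/15; Q' = -191 + 5.5·(2368/15) = 10159/15.
The subsidy expands output by 10159/15 − 9037/15 = 74.8 past the efficient level; on those units the gap between marginal cost and willingness to pay runs from 0 up to 51.
DWL = ½ × 51 × 74.8 = 1907.4.

Deadweight loss = £1907.4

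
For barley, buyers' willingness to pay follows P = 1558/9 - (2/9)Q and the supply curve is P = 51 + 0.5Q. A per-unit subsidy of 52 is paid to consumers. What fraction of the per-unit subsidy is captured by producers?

Pre-subsidy: 1558/9 - (2/9)Q = 51 + 0.5Q gives Q* = 2198/13 and P* = 1762/13.
With the rebate, buyers effectively pay Pb = Ps − 52, where Ps is the price sellers receive.
On the curves, Pb = 1558/9 - (2/9)Q and Ps = 51 + 0.5Q; the wedge Ps − Pb = 52 gives 51 + 0.5Q − (1558/9 - (2/9)Q) = 52, so Q' = 3134/13.
Then Pb = 1558/9 − (2/9)·(3134/13) = 1554/13 and Ps = 51 + 0.5·(3134/13) = 2230/13.
Buyers' price falls by P* − Pb = 1762/13 − 1554/13 = 16; sellers' price rises by Ps − P* = 2230/13 − 1762/13 = 36.
So producers capture 36/52 = 9/13 of each unit of subsidy.

Producer share = 9/13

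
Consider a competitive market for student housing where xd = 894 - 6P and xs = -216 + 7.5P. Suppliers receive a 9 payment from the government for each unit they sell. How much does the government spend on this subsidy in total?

Pre-subsidy: 894 - 6P = -216 + 7.5P gives P* = 740/9, x* = 1202/3.
With the subsidy, sellers receive Ps = Pb + 9 for each unit, where Pb is the price buyers pay.
Supply in terms of Pb becomes xs = -216 + 7.5(Pb + 9) = -148.5 + 7.5Pb. Setting this equal to demand: 894 - 6Pb = -148.5 + 7.5Pb, so Pb = 695/9.
Sellers receive Ps = 695/9 + 9 = 776/9; x' = 894 − 6·(695/9) = 1292/3.
Government outlay = subsidy × quantity = 9 × 1292/3 = 3876.

Government cost = 3876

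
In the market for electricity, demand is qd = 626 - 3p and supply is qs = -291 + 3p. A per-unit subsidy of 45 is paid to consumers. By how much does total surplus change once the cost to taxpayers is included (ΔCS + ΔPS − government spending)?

Pre-subsidy: 626 - 3p = -291 + 3p gives p* = 917/6, q* = 167.5.
With the rebate, buyers effectively pay pb = ps − 45, where ps is the price sellers receive.
Demand in terms of ps becomes qd = 626 − 3(ps − 45) = 761 - 3ps. Setting this equal to supply: 761 - 3ps = -291 + 3ps, so ps = 526/3.
Buyers pay pb = 526/3 − 45 = 391/3; q' = -291 + 3·(526/3) = 235.
ΔCS = ½(167.5 + 235)(917/6 − 391/3) = 4528.125; ΔPS = ½(167.5 + 235)(526/3 − 917/6) = 4528.125.
Government spending = 45 × 235 = 10575.
Net change = 4528.125 + 4528.125 − 10575 = -1518.75. The loss equals the DWL triangle ½·45·67.5.

Net change in total surplus = -1518.75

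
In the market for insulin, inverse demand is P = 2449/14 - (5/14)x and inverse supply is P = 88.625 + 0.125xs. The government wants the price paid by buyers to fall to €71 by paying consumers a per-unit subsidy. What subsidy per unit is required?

Required subsidy s = €54 per unit

At a buyer price of 71, quantity demanded is 489.8 − 2.8·71 = 291.
Sellers supply 291 only when they receive Ps = 88.625 + 0.125·291 = 125.
s = Ps − Pb = 125 − 71 = 54.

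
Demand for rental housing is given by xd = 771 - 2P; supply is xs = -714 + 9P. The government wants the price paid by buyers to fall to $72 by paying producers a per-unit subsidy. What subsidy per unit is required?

At a buyer price of 72, quantity demanded is 771 − 2·72 = 627.
Sellers supply 627 only when they receive Ps with -714 + 9·Ps = 627, i.e. Ps = 149.
s = Ps − Pb = 149 − 72 = 77.

Required subsidy s = $77 per unit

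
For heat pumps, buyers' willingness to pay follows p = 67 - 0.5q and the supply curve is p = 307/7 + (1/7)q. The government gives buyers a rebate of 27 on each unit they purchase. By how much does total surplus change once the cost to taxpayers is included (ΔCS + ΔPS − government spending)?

Net change in total surplus = -567

Pre-subsidy: 67 - 0.5q = 307/7 + (1/7)q gives q* = 36 and p* = 49.
With the rebate, buyers effectively pay pb = ps − 27, where ps is the price sellers receive.
On the curves, pb = 67 - 0.5q and ps = 307/7 + (1/7)q; the wedge ps − pb = 27 gives 307/7 + (1/7)q − (67 - 0.5q) = 27, so q' = 78.
Then pb = 67 − 0.5·78 = 28 and ps = 307/7 + (1/7)·78 = 55.
ΔCS = ½(36 + 78)(49 − 28) = 1197; ΔPS = ½(36 + 78)(55 − 49) = 342.
Government spending = 27 × 78 = 2106.
Net change = 1197 + 342 − 2106 = -567. The loss equals the DWL triangle ½·27·42.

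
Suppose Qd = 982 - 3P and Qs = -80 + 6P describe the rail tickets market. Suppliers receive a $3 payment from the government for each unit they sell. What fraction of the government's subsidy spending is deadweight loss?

Pre-subsidy: 982 - 3P = -80 + 6P gives P* = 118, Q* = 628.
With the subsidy, sellers receive Ps = Pb + 3 for each unit, where Pb is the price buyers pay.
Supply in terms of Pb becomes Qs = -80 + 6(Pb + 3) = -62 + 6Pb. Setting this equal to demand: 982 - 3Pb = -62 + 6Pb, so Pb = 116.
Sellers receive Ps = 116 + 3 = 119; Q' = 982 − 3·116 = 634.
ΔCS = ½(628 + 634)(118 − 116) = 1262; ΔPS = ½(628 + 634)(119 − 118) = 631.
Government spending = 3 × 634 = 1902.
DWL = ½ × 3 × (634 − 628) = 9; fraction = 9 / 1902 = 3/634.

DWL / government spending = 3/634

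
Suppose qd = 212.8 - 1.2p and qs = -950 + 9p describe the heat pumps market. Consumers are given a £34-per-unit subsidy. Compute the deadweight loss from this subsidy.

Deadweight loss = £612

Pre-subsidy: 212.8 - 1.2p = -950 + 9p gives p* = 114, q* = 76.
With the rebate, buyers effectively pay pb = ps − 34, where ps is the price sellers receive.
Demand in terms of ps becomes qd = 212.8 − 1.2(ps − 34) = 253.6 - 1.2ps. Setting this equal to supply: 253.6 - 1.2ps = -950 + 9ps, so ps = 118.
Buyers pay pb = 118 − 34 = 84; q' = -950 + 9·118 = 112.
The subsidy expands output by 112 − 76 = 36 past the efficient level; on those units the gap between marginal cost and willingness to pay runs from 0 up to 34.
DWL = ½ × 34 × 36 = 612.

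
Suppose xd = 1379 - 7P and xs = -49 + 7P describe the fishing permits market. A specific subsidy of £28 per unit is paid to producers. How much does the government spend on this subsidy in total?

Pre-subsidy: 1379 - 7P = -49 + 7P gives P* = 102, x* = 665.
With the subsidy, sellers receive Ps = Pb + 28 for each unit, where Pb is the price buyers pay.
Supply in terms of Pb becomes xs = -49 + 7(Pb + 28) = 147 + 7Pb. Setting this equal to demand: 1379 - 7Pb = 147 + 7Pb, so Pb = 88.
Sellers receive Ps = 88 + 28 = 116; x' = 1379 − 7·88 = 763.
Government outlay = subsidy × quantity = 28 × 763 = 21364.

Government cost = £21364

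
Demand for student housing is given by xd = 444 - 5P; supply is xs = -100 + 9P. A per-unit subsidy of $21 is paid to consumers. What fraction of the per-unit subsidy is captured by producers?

Pre-subsidy: 444 - 5P = -100 + 9P gives P* = 272/7, x* = 1748/7.
With the rebate, buyers effectively pay Pb = Ps − 21, where Ps is the price sellers receive.
Demand in terms of Ps becomes xd = 444 − 5(Ps − 21) = 549 - 5Ps. Setting this equal to supply: 549 - 5Ps = -100 + 9Ps, so Ps = 649/14.
Buyers pay Pb = 649/14 − 21 = 355/14; x' = -100 + 9·(649/14) = 4441/14.
Buyers' price falls by P* − Pb = 272/7 − 355/14 = 13.5; sellers' price rises by Ps − P* = 649/14 − 272/7 = 7.5.
So producers capture 7.5/21 = 5/14 of each unit of subsidy.

Producer share = 5/14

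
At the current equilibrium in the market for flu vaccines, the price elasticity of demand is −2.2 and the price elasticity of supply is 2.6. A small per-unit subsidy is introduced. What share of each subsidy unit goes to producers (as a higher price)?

For a small subsidy around the equilibrium, the benefit split depends on the relative slopes, which at a point are proportional to the elasticities.
Buyer share = εs/(εs + |εd|) = 2.6/(2.6 + 2.2) = 13/24; seller share = |εd|/(εs + |εd|) = 11/24.
So producers capture 11/24 of the subsidy.

Producer share = 11/24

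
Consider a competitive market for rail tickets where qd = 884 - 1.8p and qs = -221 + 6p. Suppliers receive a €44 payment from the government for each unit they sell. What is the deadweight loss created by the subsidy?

Deadweight loss = 17424/13

Pre-subsidy: 884 - 1.8p = -221 + 6p gives p* = 425/3, q* = 629.
With the subsidy, sellers receive ps = pb + 44 for each unit, where pb is the price buyers pay.
Supply in terms of pb becomes qs = -221 + 6(pb + 44) = 43 + 6pb. Setting this equal to demand: 884 - 1.8pb = 43 + 6pb, so pb = 4205/39.
Sellers receive ps = 4205/39 + 44 = 5921/39; q' = 884 − 1.8·(4205/39) = 8969/13.
The subsidy expands output by 8969/13 − 629 = 792/13 past the efficient level; on those units the gap between marginal cost and willingness to pay runs from 0 up to 44.
DWL = ½ × 44 × 792/13 = 17424/13.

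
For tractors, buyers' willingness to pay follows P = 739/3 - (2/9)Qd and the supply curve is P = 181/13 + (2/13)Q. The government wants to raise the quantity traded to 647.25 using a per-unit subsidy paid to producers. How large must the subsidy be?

Required subsidy s = 11 per unit

At Q = 647.25, from the demand curve buyers pay Pb = 739/3 − (2/9)·647.25 = 102.5; from the supply curve sellers need Ps = 181/13 + (2/13)·647.25 = 113.5.
The subsidy must fill the gap: s = Ps − Pb = 113.5 − 102.5 = 11.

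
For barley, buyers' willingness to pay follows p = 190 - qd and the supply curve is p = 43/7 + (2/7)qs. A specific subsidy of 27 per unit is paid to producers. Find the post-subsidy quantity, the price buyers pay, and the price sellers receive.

Pre-subsidy: 190 - q = 43/7 + (2/7)q gives q* = 143 and p* = 47.
With the subsidy, sellers receive ps = pb + 27 for each unit, where pb is the price buyers pay.
On the curves, pb = 190 - q and ps = 43/7 + (2/7)q; the wedge ps − pb = 27 gives 43/7 + (2/7)q − (190 - q) = 27, so q' = 164.
Then pb = 190 − 1·164 = 26 and ps = 43/7 + (2/7)·164 = 53.

q' = 164; buyers pay 26; sellers receive 53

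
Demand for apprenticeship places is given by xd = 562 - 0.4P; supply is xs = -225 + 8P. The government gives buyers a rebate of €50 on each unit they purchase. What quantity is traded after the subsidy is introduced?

Pre-subsidy: 562 - 0.4P = -225 + 8P gives P* = 3935/42, x* = 11015/21.
With the rebate, buyers effectively pay Pb = Ps − 50, where Ps is the price sellers receive.
Demand in terms of Ps becomes xd = 562 − 0.4(Ps − 50) = 582 - 0.4Ps. Setting this equal to supply: 582 - 0.4Ps = -225 + 8Ps, so Ps = 1345/14.
Buyers pay Pb = 1345/14 − 50 = 645/14; x' = -225 + 8·(1345/14) = 3805/7.

x' = 3805/7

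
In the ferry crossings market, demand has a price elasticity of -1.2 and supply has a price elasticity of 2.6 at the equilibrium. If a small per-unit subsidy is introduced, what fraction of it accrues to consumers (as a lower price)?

Consumer share = 13/19

For a small subsidy around the equilibrium, the benefit split depends on the relative slopes, which at a point are proportional to the elasticities.
Buyer share = εs/(εs + |εd|) = 2.6/(2.6 + 1.2) = 13/19; seller share = |εd|/(εs + |εd|) = 6/19.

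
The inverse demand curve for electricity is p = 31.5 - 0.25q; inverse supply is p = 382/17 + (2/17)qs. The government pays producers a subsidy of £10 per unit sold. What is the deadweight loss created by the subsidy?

Deadweight loss = £136

Pre-subsidy: 31.5 - 0.25q = 382/17 + (2/17)q gives q* = 24.56 and p* = 25.36.
With the subsidy, sellers receive ps = pb + 10 for each unit, where pb is the price buyers pay.
On the curves, pb = 31.5 - 0.25q and ps = 382/17 + (2/17)q; the wedge ps − pb = 10 gives 382/17 + (2/17)q − (31.5 - 0.25q) = 10, so q' = 51.76.
Then pb = 31.5 − 0.25·51.76 = 18.56 and ps = 382/17 + (2/17)·51.76 = 28.56.
The subsidy expands output by 51.76 − 24.56 = 27.2 past the efficient level; on those units the gap between marginal cost and willingness to pay runs from 0 up to 10.
DWL = ½ × 10 × 27.2 = 136.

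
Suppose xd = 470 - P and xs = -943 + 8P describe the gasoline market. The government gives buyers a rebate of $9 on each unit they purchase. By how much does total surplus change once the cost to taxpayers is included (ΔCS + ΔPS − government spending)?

Pre-subsidy: 470 - P = -943 + 8P gives P* = 157, x* = 313.
With the rebate, buyers effectively pay Pb = Ps − 9, where Ps is the price sellers receive.
Demand in terms of Ps becomes xd = 470 − 1(Ps − 9) = 479 - Ps. Setting this equal to supply: 479 - Ps = -943 + 8Ps, so Ps = 158.
Buyers pay Pb = 158 − 9 = 149; x' = -943 + 8·158 = 321.
ΔCS = ½(313 + 321)(157 − 149) = 2536; ΔPS = ½(313 + 321)(158 − 157) = 317.
Government spending = 9 × 321 = 2889.
Net change = 2536 + 317 − 2889 = -36. The loss equals the DWL triangle ½·9·8.

Net change in total surplus = -$36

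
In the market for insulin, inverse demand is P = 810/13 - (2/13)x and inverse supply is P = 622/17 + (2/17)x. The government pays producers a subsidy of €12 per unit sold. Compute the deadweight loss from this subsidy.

Deadweight loss = €265.2

Pre-subsidy: 810/13 - (2/13)x = 622/17 + (2/17)x gives x* = 1421/15 and P* = 716/15.
With the subsidy, sellers receive Ps = Pb + 12 for each unit, where Pb is the price buyers pay.
On the curves, Pb = 810/13 - (2/13)x and Ps = 622/17 + (2/17)x; the wedge Ps − Pb = 12 gives 622/17 + (2/17)x − (810/13 - (2/13)x) = 12, so x' = 2084/15.
Then Pb = 810/13 − (2/13)·(2084/15) = 614/15 and Ps = 622/17 + (2/17)·(2084/15) = 794/15.
The subsidy expands output by 2084/15 − 1421/15 = 44.2 past the efficient level; on those units the gap between marginal cost and willingness to pay runs from 0 up to 12.
DWL = ½ × 12 × 44.2 = 265.2.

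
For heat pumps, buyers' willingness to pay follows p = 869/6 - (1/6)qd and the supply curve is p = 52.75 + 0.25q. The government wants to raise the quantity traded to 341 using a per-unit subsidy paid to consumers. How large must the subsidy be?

Required subsidy s = 50 per unit

At q = 341, from the demand curve buyers pay pb = 869/6 − (1/6)·341 = 88; from the supply curve sellers need ps = 52.75 + 0.25·341 = 138.
The subsidy must fill the gap: s = ps − pb = 138 − 88 = 50.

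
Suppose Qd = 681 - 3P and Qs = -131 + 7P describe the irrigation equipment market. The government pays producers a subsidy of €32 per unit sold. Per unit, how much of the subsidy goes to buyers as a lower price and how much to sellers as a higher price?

Pre-subsidy: 681 - 3P = -131 + 7P gives P* = 81.2, Q* = 437.4.
With the subsidy, sellers receive Ps = Pb + 32 for each unit, where Pb is the price buyers pay.
Supply in terms of Pb becomes Qs = -131 + 7(Pb + 32) = 93 + 7Pb. Setting this equal to demand: 681 - 3Pb = 93 + 7Pb, so Pb = 58.8.
Sellers receive Ps = 58.8 + 32 = 90.8; Q' = 681 − 3·58.8 = 504.6.
Buyers' price falls by P* − Pb = 81.2 − 58.8 = 22.4; sellers' price rises by Ps − P* = 90.8 − 81.2 = 9.6.

Buyers gain €22.4 per unit; sellers gain €9.6 per unit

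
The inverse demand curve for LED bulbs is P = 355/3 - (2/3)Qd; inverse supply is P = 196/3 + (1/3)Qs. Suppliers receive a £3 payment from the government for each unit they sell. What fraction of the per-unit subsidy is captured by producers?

Pre-subsidy: 355/3 - (2/3)Q = 196/3 + (1/3)Q gives Q* = 53 and P* = 83.
With the subsidy, sellers receive Ps = Pb + 3 for each unit, where Pb is the price buyers pay.
On the curves, Pb = 355/3 - (2/3)Q and Ps = 196/3 + (1/3)Q; the wedge Ps − Pb = 3 gives 196/3 + (1/3)Q − (355/3 - (2/3)Q) = 3, so Q' = 56.
Then Pb = 355/3 − (2/3)·56 = 81 and Ps = 196/3 + (1/3)·56 = 84.
Buyers' price falls by P* − Pb = 83 − 81 = 2; sellers' price rises by Ps − P* = 84 − 83 = 1.
So producers capture 1/3 = 1/3 of each unit of subsidy.

Producer share = 1/3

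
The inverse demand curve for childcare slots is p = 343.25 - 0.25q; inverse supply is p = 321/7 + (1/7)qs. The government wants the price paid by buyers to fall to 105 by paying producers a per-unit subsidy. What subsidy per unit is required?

At a buyer price of 105, quantity demanded is 1373 − 4·105 = 953.
Sellers supply 953 only when they receive ps = 321/7 + (1/7)·953 = 182.
s = ps − pb = 182 − 105 = 77.

Required subsidy s = 77 per unit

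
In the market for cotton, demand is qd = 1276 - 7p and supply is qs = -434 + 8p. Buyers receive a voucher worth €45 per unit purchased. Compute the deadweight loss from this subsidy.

Deadweight loss = €3780

Pre-subsidy: 1276 - 7p = -434 + 8p gives p* = 114, q* = 478.
With the rebate, buyers effectively pay pb = ps − 45, where ps is the price sellers receive.
Demand in terms of ps becomes qd = 1276 − 7(ps − 45) = 1591 - 7ps. Setting this equal to supply: 1591 - 7ps = -434 + 8ps, so ps = 135.
Buyers pay pb = 135 − 45 = 90; q' = -434 + 8·135 = 646.
The subsidy expands output by 646 − 478 = 168 past the efficient level; on those units the gap between marginal cost and willingness to pay runs from 0 up to 45.
DWL = ½ × 45 × 168 = 3780.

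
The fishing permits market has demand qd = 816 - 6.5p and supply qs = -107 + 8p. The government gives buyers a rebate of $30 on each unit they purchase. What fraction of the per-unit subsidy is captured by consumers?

Pre-subsidy: 816 - 6.5p = -107 + 8p gives p* = 1846/29, q* = 11665/29.
With the rebate, buyers effectively pay pb = ps − 30, where ps is the price sellers receive.
Demand in terms of ps becomes qd = 816 − 6.5(ps − 30) = 1011 - 6.5ps. Setting this equal to supply: 1011 - 6.5ps = -107 + 8ps, so ps = 2236/29.
Buyers pay pb = 2236/29 − 30 = 1366/29; q' = -107 + 8·(2236/29) = 14785/29.
Buyers' price falls by p* − pb = 1846/29 − 1366/29 = 480/29; sellers' price rises by ps − p* = 2236/29 − 1846/29 = 390/29.
So consumers capture (480/29)/30 = 16/29 of each unit of subsidy.

Consumer share = 16/29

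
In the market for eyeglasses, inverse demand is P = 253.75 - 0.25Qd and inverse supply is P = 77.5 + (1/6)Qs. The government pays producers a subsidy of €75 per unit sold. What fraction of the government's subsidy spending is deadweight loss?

Pre-subsidy: 253.75 - 0.25Q = 77.5 + (1/6)Q gives Q* = 423 and P* = 148.
With the subsidy, sellers receive Ps = Pb + 75 for each unit, where Pb is the price buyers pay.
On the curves, Pb = 253.75 - 0.25Q and Ps = 77.5 + (1/6)Q; the wedge Ps − Pb = 75 gives 77.5 + (1/6)Q − (253.75 - 0.25Q) = 75, so Q' = 603.
Then Pb = 253.75 − 0.25·603 = 103 and Ps = 77.5 + (1/6)·603 = 178.
ΔCS = ½(423 + 603)(148 − 103) = 23085; ΔPS = ½(423 + 603)(178 − 148) = 15390.
Government spending = 75 × 603 = 45225.
DWL = ½ × 75 × (603 − 423) = 6750; fraction = 6750 / 45225 = 10/67.

DWL / government spending = 10/67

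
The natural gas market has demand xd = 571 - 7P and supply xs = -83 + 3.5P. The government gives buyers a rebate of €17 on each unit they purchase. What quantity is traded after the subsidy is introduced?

Pre-subsidy: 571 - 7P = -83 + 3.5P gives P* = 436/7, x* = 135.
With the rebate, buyers effectively pay Pb = Ps − 17, where Ps is the price sellers receive.
Demand in terms of Ps becomes xd = 571 − 7(Ps − 17) = 690 - 7Ps. Setting this equal to supply: 690 - 7Ps = -83 + 3.5Ps, so Ps = 1546/21.
Buyers pay Pb = 1546/21 − 17 = 1189/21; x' = -83 + 3.5·(1546/21) = 524/3.

x' = 524/3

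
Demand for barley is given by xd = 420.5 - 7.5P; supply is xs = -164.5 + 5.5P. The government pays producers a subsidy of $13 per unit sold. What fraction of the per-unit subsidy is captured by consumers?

Pre-subsidy: 420.5 - 7.5P = -164.5 + 5.5P gives P* = 45, x* = 83.
With the subsidy, sellers receive Ps = Pb + 13 for each unit, where Pb is the price buyers pay.
Supply in terms of Pb becomes xs = -164.5 + 5.5(Pb + 13) = -93 + 5.5Pb. Setting this equal to demand: 420.5 - 7.5Pb = -93 + 5.5Pb, so Pb = 39.5.
Sellers receive Ps = 39.5 + 13 = 52.5; x' = 420.5 − 7.5·39.5 = 124.25.
Buyers' price falls by P* − Pb = 45 − 39.5 = 5.5; sellers' price rises by Ps − P* = 52.5 − 45 = 7.5.
So consumers capture 5.5/13 = 11/26 of each unit of subsidy.

Consumer share = 11/26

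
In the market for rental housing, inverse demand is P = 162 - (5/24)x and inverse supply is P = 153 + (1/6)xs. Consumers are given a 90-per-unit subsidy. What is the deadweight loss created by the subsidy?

Pre-subsidy: 162 - (5/24)x = 153 + (1/6)x gives x* = 24 and P* = 157.
With the rebate, buyers effectively pay Pb = Ps − 90, where Ps is the price sellers receive.
On the curves, Pb = 162 - (5/24)x and Ps = 153 + (1/6)x; the wedge Ps − Pb = 90 gives 153 + (1/6)x − (162 - (5/24)x) = 90, so x' = 264.
Then Pb = 162 − (5/24)·264 = 107 and Ps = 153 + (1/6)·264 = 197.
The subsidy expands output by 264 − 24 = 240 past the efficient level; on those units the gap between marginal cost and willingness to pay runs from 0 up to 90.
DWL = ½ × 90 × 240 = 10800.

Deadweight loss = 10800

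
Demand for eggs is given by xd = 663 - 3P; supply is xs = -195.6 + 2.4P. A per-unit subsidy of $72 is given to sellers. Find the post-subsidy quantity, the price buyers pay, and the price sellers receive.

Pre-subsidy: 663 - 3P = -195.6 + 2.4P gives P* = 159, x* = 186.
With the subsidy, sellers receive Ps = Pb + 72 for each unit, where Pb is the price buyers pay.
Supply in terms of Pb becomes xs = -195.6 + 2.4(Pb + 72) = -22.8 + 2.4Pb. Setting this equal to demand: 663 - 3Pb = -22.8 + 2.4Pb, so Pb = 127.
Sellers receive Ps = 127 + 72 = 199; x' = 663 − 3·127 = 282.

x' = 282; buyers pay $127; sellers receive $199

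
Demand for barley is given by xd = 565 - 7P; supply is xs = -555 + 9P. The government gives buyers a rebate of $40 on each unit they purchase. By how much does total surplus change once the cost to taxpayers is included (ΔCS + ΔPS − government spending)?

Pre-subsidy: 565 - 7P = -555 + 9P gives P* = 70, x* = 75.
With the rebate, buyers effectively pay Pb = Ps − 40, where Ps is the price sellers receive.
Demand in terms of Ps becomes xd = 565 − 7(Ps − 40) = 845 - 7Ps. Setting this equal to supply: 845 - 7Ps = -555 + 9Ps, so Ps = 87.5.
Buyers pay Pb = 87.5 − 40 = 47.5; x' = -555 + 9·87.5 = 232.5.
ΔCS = ½(75 + 232.5)(70 − 47.5) = 3459.375; ΔPS = ½(75 + 232.5)(87.5 − 70) = 2690.625.
Government spending = 40 × 232.5 = 9300.
Net change = 3459.375 + 2690.625 − 9300 = -3150. The loss equals the DWL triangle ½·40·157.5.

Net change in total surplus = -$3150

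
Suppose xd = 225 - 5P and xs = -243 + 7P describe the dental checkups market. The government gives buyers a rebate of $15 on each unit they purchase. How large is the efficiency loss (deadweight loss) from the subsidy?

Pre-subsidy: 225 - 5P = -243 + 7P gives P* = 39, x* = 30.
With the rebate, buyers effectively pay Pb = Ps − 15, where Ps is the price sellers receive.
Demand in terms of Ps becomes xd = 225 − 5(Ps − 15) = 300 - 5Ps. Setting this equal to supply: 300 - 5Ps = -243 + 7Ps, so Ps = 45.25.
Buyers pay Pb = 45.25 − 15 = 30.25; x' = -243 + 7·45.25 = 73.75.
The subsidy expands output by 73.75 − 30 = 43.75 past the efficient level; on those units the gap between marginal cost and willingness to pay runs from 0 up to 15.
DWL = ½ × 15 × 43.75 = 328.125.

Deadweight loss = $328.125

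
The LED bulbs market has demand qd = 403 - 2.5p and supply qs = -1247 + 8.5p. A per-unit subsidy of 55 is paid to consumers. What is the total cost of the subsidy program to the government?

Pre-subsidy: 403 - 2.5p = -1247 + 8.5p gives p* = 150, q* = 28.
With the rebate, buyers effectively pay pb = ps − 55, where ps is the price sellers receive.
Demand in terms of ps becomes qd = 403 − 2.5(ps − 55) = 540.5 - 2.5ps. Setting this equal to supply: 540.5 - 2.5ps = -1247 + 8.5ps, so ps = 162.5.
Buyers pay pb = 162.5 − 55 = 107.5; q' = -1247 + 8.5·162.5 = 134.25.
Government outlay = subsidy × quantity = 55 × 134.25 = 7383.75.

Government cost = 7383.75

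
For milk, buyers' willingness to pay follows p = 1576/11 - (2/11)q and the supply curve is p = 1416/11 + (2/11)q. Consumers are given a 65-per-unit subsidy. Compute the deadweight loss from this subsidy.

Deadweight loss = 5809.375

Pre-subsidy: 1576/11 - (2/11)q = 1416/11 + (2/11)q gives q* = 40 and p* = 136.
With the rebate, buyers effectively pay pb = ps − 65, where ps is the price sellers receive.
On the curves, pb = 1576/11 - (2/11)q and ps = 1416/11 + (2/11)q; the wedge ps − pb = 65 gives 1416/11 + (2/11)q − (1576/11 - (2/11)q) = 65, so q' = 218.75.
Then pb = 1576/11 − (2/11)·218.75 = 103.5 and ps = 1416/11 + (2/11)·218.75 = 168.5.
The subsidy expands output by 218.75 − 40 = 178.75 past the efficient level; on those units the gap between marginal cost and willingness to pay runs from 0 up to 65.
DWL = ½ × 65 × 178.75 = 5809.375.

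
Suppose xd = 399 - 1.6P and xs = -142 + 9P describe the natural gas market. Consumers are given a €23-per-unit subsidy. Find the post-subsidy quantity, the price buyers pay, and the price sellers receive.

x' = 18475/53; buyers pay 1670/53; sellers receive 2889/53

Pre-subsidy: 399 - 1.6P = -142 + 9P gives P* = 2705/53, x* = 16819/53.
With the rebate, buyers effectively pay Pb = Ps − 23, where Ps is the price sellers receive.
Demand in terms of Ps becomes xd = 399 − 1.6(Ps − 23) = 435.8 - 1.6Ps. Setting this equal to supply: 435.8 - 1.6Ps = -142 + 9Ps, so Ps = 2889/53.
Buyers pay Pb = 2889/53 − 23 = 1670/53; x' = -142 + 9·(2889/53) = 18475/53.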